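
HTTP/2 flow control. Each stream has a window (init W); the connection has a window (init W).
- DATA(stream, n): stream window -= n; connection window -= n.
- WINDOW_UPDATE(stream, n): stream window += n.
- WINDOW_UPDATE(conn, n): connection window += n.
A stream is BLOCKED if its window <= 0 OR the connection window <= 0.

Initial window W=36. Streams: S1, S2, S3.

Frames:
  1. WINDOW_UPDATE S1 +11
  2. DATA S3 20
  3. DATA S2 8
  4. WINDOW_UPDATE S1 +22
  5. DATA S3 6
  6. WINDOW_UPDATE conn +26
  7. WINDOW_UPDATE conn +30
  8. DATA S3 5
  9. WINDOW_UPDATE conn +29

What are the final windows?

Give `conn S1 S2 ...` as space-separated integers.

Op 1: conn=36 S1=47 S2=36 S3=36 blocked=[]
Op 2: conn=16 S1=47 S2=36 S3=16 blocked=[]
Op 3: conn=8 S1=47 S2=28 S3=16 blocked=[]
Op 4: conn=8 S1=69 S2=28 S3=16 blocked=[]
Op 5: conn=2 S1=69 S2=28 S3=10 blocked=[]
Op 6: conn=28 S1=69 S2=28 S3=10 blocked=[]
Op 7: conn=58 S1=69 S2=28 S3=10 blocked=[]
Op 8: conn=53 S1=69 S2=28 S3=5 blocked=[]
Op 9: conn=82 S1=69 S2=28 S3=5 blocked=[]

Answer: 82 69 28 5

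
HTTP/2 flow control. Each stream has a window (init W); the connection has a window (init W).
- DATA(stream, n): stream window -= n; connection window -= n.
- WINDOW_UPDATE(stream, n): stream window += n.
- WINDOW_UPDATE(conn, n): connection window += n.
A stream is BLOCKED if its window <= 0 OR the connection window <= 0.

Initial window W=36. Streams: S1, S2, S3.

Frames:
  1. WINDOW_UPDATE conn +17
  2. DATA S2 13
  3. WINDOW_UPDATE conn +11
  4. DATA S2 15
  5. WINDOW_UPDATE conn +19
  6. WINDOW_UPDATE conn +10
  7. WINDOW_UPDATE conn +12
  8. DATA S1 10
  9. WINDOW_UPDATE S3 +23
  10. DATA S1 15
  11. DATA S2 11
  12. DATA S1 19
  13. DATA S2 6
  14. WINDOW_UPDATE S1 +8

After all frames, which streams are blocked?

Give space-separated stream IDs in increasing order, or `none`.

Op 1: conn=53 S1=36 S2=36 S3=36 blocked=[]
Op 2: conn=40 S1=36 S2=23 S3=36 blocked=[]
Op 3: conn=51 S1=36 S2=23 S3=36 blocked=[]
Op 4: conn=36 S1=36 S2=8 S3=36 blocked=[]
Op 5: conn=55 S1=36 S2=8 S3=36 blocked=[]
Op 6: conn=65 S1=36 S2=8 S3=36 blocked=[]
Op 7: conn=77 S1=36 S2=8 S3=36 blocked=[]
Op 8: conn=67 S1=26 S2=8 S3=36 blocked=[]
Op 9: conn=67 S1=26 S2=8 S3=59 blocked=[]
Op 10: conn=52 S1=11 S2=8 S3=59 blocked=[]
Op 11: conn=41 S1=11 S2=-3 S3=59 blocked=[2]
Op 12: conn=22 S1=-8 S2=-3 S3=59 blocked=[1, 2]
Op 13: conn=16 S1=-8 S2=-9 S3=59 blocked=[1, 2]
Op 14: conn=16 S1=0 S2=-9 S3=59 blocked=[1, 2]

Answer: S1 S2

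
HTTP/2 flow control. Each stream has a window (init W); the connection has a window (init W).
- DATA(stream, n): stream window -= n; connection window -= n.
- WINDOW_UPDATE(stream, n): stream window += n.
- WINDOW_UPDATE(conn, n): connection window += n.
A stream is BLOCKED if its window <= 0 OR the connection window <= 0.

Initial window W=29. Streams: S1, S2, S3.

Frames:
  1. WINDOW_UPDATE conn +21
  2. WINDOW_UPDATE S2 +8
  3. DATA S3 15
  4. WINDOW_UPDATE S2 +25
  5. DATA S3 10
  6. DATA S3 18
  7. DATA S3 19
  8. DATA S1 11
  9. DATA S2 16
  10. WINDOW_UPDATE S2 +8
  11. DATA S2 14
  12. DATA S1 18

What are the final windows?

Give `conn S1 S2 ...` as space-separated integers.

Op 1: conn=50 S1=29 S2=29 S3=29 blocked=[]
Op 2: conn=50 S1=29 S2=37 S3=29 blocked=[]
Op 3: conn=35 S1=29 S2=37 S3=14 blocked=[]
Op 4: conn=35 S1=29 S2=62 S3=14 blocked=[]
Op 5: conn=25 S1=29 S2=62 S3=4 blocked=[]
Op 6: conn=7 S1=29 S2=62 S3=-14 blocked=[3]
Op 7: conn=-12 S1=29 S2=62 S3=-33 blocked=[1, 2, 3]
Op 8: conn=-23 S1=18 S2=62 S3=-33 blocked=[1, 2, 3]
Op 9: conn=-39 S1=18 S2=46 S3=-33 blocked=[1, 2, 3]
Op 10: conn=-39 S1=18 S2=54 S3=-33 blocked=[1, 2, 3]
Op 11: conn=-53 S1=18 S2=40 S3=-33 blocked=[1, 2, 3]
Op 12: conn=-71 S1=0 S2=40 S3=-33 blocked=[1, 2, 3]

Answer: -71 0 40 -33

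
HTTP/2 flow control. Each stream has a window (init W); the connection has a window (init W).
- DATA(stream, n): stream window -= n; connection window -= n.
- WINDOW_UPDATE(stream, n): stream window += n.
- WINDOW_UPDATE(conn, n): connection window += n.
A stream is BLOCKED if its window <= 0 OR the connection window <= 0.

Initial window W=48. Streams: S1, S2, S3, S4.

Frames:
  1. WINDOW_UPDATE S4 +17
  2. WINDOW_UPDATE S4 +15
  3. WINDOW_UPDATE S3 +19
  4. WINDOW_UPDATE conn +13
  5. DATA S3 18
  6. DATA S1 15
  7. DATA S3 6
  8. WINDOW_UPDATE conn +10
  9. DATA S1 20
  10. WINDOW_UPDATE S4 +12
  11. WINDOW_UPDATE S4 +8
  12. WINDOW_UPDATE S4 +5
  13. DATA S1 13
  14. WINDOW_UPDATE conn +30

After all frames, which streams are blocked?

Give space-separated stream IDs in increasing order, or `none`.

Op 1: conn=48 S1=48 S2=48 S3=48 S4=65 blocked=[]
Op 2: conn=48 S1=48 S2=48 S3=48 S4=80 blocked=[]
Op 3: conn=48 S1=48 S2=48 S3=67 S4=80 blocked=[]
Op 4: conn=61 S1=48 S2=48 S3=67 S4=80 blocked=[]
Op 5: conn=43 S1=48 S2=48 S3=49 S4=80 blocked=[]
Op 6: conn=28 S1=33 S2=48 S3=49 S4=80 blocked=[]
Op 7: conn=22 S1=33 S2=48 S3=43 S4=80 blocked=[]
Op 8: conn=32 S1=33 S2=48 S3=43 S4=80 blocked=[]
Op 9: conn=12 S1=13 S2=48 S3=43 S4=80 blocked=[]
Op 10: conn=12 S1=13 S2=48 S3=43 S4=92 blocked=[]
Op 11: conn=12 S1=13 S2=48 S3=43 S4=100 blocked=[]
Op 12: conn=12 S1=13 S2=48 S3=43 S4=105 blocked=[]
Op 13: conn=-1 S1=0 S2=48 S3=43 S4=105 blocked=[1, 2, 3, 4]
Op 14: conn=29 S1=0 S2=48 S3=43 S4=105 blocked=[1]

Answer: S1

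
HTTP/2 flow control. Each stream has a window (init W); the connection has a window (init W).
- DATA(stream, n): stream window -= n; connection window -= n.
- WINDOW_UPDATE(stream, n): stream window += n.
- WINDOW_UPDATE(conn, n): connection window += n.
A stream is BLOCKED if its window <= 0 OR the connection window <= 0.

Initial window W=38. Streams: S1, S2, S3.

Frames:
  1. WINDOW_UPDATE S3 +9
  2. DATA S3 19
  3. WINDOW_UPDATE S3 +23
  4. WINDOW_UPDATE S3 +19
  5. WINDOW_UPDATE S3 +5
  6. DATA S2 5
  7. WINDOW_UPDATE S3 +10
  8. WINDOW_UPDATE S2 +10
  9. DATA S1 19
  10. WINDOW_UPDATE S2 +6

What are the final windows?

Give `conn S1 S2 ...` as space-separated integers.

Answer: -5 19 49 85

Derivation:
Op 1: conn=38 S1=38 S2=38 S3=47 blocked=[]
Op 2: conn=19 S1=38 S2=38 S3=28 blocked=[]
Op 3: conn=19 S1=38 S2=38 S3=51 blocked=[]
Op 4: conn=19 S1=38 S2=38 S3=70 blocked=[]
Op 5: conn=19 S1=38 S2=38 S3=75 blocked=[]
Op 6: conn=14 S1=38 S2=33 S3=75 blocked=[]
Op 7: conn=14 S1=38 S2=33 S3=85 blocked=[]
Op 8: conn=14 S1=38 S2=43 S3=85 blocked=[]
Op 9: conn=-5 S1=19 S2=43 S3=85 blocked=[1, 2, 3]
Op 10: conn=-5 S1=19 S2=49 S3=85 blocked=[1, 2, 3]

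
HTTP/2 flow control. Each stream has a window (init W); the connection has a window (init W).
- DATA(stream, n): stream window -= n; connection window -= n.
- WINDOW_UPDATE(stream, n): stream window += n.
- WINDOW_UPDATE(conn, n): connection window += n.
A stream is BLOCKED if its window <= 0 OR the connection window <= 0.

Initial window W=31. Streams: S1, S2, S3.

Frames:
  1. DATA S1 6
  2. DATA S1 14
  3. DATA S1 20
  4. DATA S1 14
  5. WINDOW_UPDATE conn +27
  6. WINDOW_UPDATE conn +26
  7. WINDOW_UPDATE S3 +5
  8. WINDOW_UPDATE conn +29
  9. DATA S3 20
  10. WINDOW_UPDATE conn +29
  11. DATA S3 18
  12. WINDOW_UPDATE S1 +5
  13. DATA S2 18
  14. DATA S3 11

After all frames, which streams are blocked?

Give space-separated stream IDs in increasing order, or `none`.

Op 1: conn=25 S1=25 S2=31 S3=31 blocked=[]
Op 2: conn=11 S1=11 S2=31 S3=31 blocked=[]
Op 3: conn=-9 S1=-9 S2=31 S3=31 blocked=[1, 2, 3]
Op 4: conn=-23 S1=-23 S2=31 S3=31 blocked=[1, 2, 3]
Op 5: conn=4 S1=-23 S2=31 S3=31 blocked=[1]
Op 6: conn=30 S1=-23 S2=31 S3=31 blocked=[1]
Op 7: conn=30 S1=-23 S2=31 S3=36 blocked=[1]
Op 8: conn=59 S1=-23 S2=31 S3=36 blocked=[1]
Op 9: conn=39 S1=-23 S2=31 S3=16 blocked=[1]
Op 10: conn=68 S1=-23 S2=31 S3=16 blocked=[1]
Op 11: conn=50 S1=-23 S2=31 S3=-2 blocked=[1, 3]
Op 12: conn=50 S1=-18 S2=31 S3=-2 blocked=[1, 3]
Op 13: conn=32 S1=-18 S2=13 S3=-2 blocked=[1, 3]
Op 14: conn=21 S1=-18 S2=13 S3=-13 blocked=[1, 3]

Answer: S1 S3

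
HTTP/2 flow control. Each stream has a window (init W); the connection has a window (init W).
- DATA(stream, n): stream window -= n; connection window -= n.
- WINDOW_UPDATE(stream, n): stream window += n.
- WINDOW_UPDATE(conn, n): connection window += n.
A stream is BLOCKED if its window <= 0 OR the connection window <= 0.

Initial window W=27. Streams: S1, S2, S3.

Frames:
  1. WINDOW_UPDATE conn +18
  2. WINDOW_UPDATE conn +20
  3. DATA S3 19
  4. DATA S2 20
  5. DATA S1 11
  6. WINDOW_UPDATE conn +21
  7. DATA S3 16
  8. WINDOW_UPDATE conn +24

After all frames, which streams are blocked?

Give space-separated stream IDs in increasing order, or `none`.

Op 1: conn=45 S1=27 S2=27 S3=27 blocked=[]
Op 2: conn=65 S1=27 S2=27 S3=27 blocked=[]
Op 3: conn=46 S1=27 S2=27 S3=8 blocked=[]
Op 4: conn=26 S1=27 S2=7 S3=8 blocked=[]
Op 5: conn=15 S1=16 S2=7 S3=8 blocked=[]
Op 6: conn=36 S1=16 S2=7 S3=8 blocked=[]
Op 7: conn=20 S1=16 S2=7 S3=-8 blocked=[3]
Op 8: conn=44 S1=16 S2=7 S3=-8 blocked=[3]

Answer: S3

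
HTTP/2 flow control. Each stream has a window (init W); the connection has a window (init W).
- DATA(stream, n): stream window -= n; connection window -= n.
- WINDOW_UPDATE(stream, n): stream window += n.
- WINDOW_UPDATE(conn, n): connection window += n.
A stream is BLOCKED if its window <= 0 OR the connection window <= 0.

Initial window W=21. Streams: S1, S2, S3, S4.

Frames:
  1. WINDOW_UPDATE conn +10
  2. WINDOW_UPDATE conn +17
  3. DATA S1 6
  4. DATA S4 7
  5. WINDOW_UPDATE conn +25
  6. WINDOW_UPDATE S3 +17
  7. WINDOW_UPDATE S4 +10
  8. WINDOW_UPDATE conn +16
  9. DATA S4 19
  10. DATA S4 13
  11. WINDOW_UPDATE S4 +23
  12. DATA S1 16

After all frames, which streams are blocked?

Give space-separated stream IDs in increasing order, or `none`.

Op 1: conn=31 S1=21 S2=21 S3=21 S4=21 blocked=[]
Op 2: conn=48 S1=21 S2=21 S3=21 S4=21 blocked=[]
Op 3: conn=42 S1=15 S2=21 S3=21 S4=21 blocked=[]
Op 4: conn=35 S1=15 S2=21 S3=21 S4=14 blocked=[]
Op 5: conn=60 S1=15 S2=21 S3=21 S4=14 blocked=[]
Op 6: conn=60 S1=15 S2=21 S3=38 S4=14 blocked=[]
Op 7: conn=60 S1=15 S2=21 S3=38 S4=24 blocked=[]
Op 8: conn=76 S1=15 S2=21 S3=38 S4=24 blocked=[]
Op 9: conn=57 S1=15 S2=21 S3=38 S4=5 blocked=[]
Op 10: conn=44 S1=15 S2=21 S3=38 S4=-8 blocked=[4]
Op 11: conn=44 S1=15 S2=21 S3=38 S4=15 blocked=[]
Op 12: conn=28 S1=-1 S2=21 S3=38 S4=15 blocked=[1]

Answer: S1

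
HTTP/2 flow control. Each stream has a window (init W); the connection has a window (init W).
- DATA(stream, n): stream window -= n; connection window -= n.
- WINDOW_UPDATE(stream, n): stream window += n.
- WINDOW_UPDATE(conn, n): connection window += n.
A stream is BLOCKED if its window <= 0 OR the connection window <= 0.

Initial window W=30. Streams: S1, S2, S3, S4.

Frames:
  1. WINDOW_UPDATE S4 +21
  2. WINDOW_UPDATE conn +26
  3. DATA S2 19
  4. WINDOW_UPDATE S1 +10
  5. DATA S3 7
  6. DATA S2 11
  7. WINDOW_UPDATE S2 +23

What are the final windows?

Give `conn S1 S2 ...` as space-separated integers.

Answer: 19 40 23 23 51

Derivation:
Op 1: conn=30 S1=30 S2=30 S3=30 S4=51 blocked=[]
Op 2: conn=56 S1=30 S2=30 S3=30 S4=51 blocked=[]
Op 3: conn=37 S1=30 S2=11 S3=30 S4=51 blocked=[]
Op 4: conn=37 S1=40 S2=11 S3=30 S4=51 blocked=[]
Op 5: conn=30 S1=40 S2=11 S3=23 S4=51 blocked=[]
Op 6: conn=19 S1=40 S2=0 S3=23 S4=51 blocked=[2]
Op 7: conn=19 S1=40 S2=23 S3=23 S4=51 blocked=[]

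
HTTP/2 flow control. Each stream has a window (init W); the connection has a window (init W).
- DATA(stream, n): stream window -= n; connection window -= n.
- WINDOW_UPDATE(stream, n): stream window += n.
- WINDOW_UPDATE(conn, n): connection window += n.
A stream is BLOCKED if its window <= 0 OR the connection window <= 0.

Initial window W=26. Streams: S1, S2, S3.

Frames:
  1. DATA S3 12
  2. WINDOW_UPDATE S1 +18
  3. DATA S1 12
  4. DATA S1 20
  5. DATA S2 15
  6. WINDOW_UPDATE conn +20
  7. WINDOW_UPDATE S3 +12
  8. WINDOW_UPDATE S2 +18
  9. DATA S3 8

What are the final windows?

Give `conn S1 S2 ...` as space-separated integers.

Answer: -21 12 29 18

Derivation:
Op 1: conn=14 S1=26 S2=26 S3=14 blocked=[]
Op 2: conn=14 S1=44 S2=26 S3=14 blocked=[]
Op 3: conn=2 S1=32 S2=26 S3=14 blocked=[]
Op 4: conn=-18 S1=12 S2=26 S3=14 blocked=[1, 2, 3]
Op 5: conn=-33 S1=12 S2=11 S3=14 blocked=[1, 2, 3]
Op 6: conn=-13 S1=12 S2=11 S3=14 blocked=[1, 2, 3]
Op 7: conn=-13 S1=12 S2=11 S3=26 blocked=[1, 2, 3]
Op 8: conn=-13 S1=12 S2=29 S3=26 blocked=[1, 2, 3]
Op 9: conn=-21 S1=12 S2=29 S3=18 blocked=[1, 2, 3]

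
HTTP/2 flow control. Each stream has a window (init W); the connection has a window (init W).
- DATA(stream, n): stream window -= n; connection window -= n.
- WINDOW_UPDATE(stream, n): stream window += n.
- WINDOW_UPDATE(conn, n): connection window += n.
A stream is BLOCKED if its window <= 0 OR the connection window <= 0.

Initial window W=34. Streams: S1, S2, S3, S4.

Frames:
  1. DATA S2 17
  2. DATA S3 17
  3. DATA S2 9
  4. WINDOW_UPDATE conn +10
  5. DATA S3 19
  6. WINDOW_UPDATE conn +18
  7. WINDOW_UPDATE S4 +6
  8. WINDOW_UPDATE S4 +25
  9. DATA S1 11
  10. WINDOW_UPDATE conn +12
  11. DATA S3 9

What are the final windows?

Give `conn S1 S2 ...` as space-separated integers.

Op 1: conn=17 S1=34 S2=17 S3=34 S4=34 blocked=[]
Op 2: conn=0 S1=34 S2=17 S3=17 S4=34 blocked=[1, 2, 3, 4]
Op 3: conn=-9 S1=34 S2=8 S3=17 S4=34 blocked=[1, 2, 3, 4]
Op 4: conn=1 S1=34 S2=8 S3=17 S4=34 blocked=[]
Op 5: conn=-18 S1=34 S2=8 S3=-2 S4=34 blocked=[1, 2, 3, 4]
Op 6: conn=0 S1=34 S2=8 S3=-2 S4=34 blocked=[1, 2, 3, 4]
Op 7: conn=0 S1=34 S2=8 S3=-2 S4=40 blocked=[1, 2, 3, 4]
Op 8: conn=0 S1=34 S2=8 S3=-2 S4=65 blocked=[1, 2, 3, 4]
Op 9: conn=-11 S1=23 S2=8 S3=-2 S4=65 blocked=[1, 2, 3, 4]
Op 10: conn=1 S1=23 S2=8 S3=-2 S4=65 blocked=[3]
Op 11: conn=-8 S1=23 S2=8 S3=-11 S4=65 blocked=[1, 2, 3, 4]

Answer: -8 23 8 -11 65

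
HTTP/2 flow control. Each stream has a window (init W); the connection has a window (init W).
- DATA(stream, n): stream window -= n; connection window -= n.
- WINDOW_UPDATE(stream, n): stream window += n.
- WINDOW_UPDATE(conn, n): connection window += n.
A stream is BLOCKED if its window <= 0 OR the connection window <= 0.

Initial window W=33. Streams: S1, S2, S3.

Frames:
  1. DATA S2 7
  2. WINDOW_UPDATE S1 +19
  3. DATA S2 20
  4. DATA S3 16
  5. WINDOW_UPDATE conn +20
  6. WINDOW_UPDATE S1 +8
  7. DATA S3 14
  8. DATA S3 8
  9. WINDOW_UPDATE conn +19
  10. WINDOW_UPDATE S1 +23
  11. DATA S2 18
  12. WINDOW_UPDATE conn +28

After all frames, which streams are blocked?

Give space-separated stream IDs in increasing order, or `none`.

Answer: S2 S3

Derivation:
Op 1: conn=26 S1=33 S2=26 S3=33 blocked=[]
Op 2: conn=26 S1=52 S2=26 S3=33 blocked=[]
Op 3: conn=6 S1=52 S2=6 S3=33 blocked=[]
Op 4: conn=-10 S1=52 S2=6 S3=17 blocked=[1, 2, 3]
Op 5: conn=10 S1=52 S2=6 S3=17 blocked=[]
Op 6: conn=10 S1=60 S2=6 S3=17 blocked=[]
Op 7: conn=-4 S1=60 S2=6 S3=3 blocked=[1, 2, 3]
Op 8: conn=-12 S1=60 S2=6 S3=-5 blocked=[1, 2, 3]
Op 9: conn=7 S1=60 S2=6 S3=-5 blocked=[3]
Op 10: conn=7 S1=83 S2=6 S3=-5 blocked=[3]
Op 11: conn=-11 S1=83 S2=-12 S3=-5 blocked=[1, 2, 3]
Op 12: conn=17 S1=83 S2=-12 S3=-5 blocked=[2, 3]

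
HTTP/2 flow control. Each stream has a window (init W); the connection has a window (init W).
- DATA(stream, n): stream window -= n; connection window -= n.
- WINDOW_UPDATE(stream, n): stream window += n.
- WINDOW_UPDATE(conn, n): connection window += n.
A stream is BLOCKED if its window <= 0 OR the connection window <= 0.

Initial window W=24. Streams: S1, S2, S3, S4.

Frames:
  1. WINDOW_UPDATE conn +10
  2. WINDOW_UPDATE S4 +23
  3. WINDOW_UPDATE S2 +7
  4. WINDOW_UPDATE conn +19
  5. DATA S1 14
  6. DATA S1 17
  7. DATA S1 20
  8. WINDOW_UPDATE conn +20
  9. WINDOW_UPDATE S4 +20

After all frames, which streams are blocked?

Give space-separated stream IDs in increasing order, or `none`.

Answer: S1

Derivation:
Op 1: conn=34 S1=24 S2=24 S3=24 S4=24 blocked=[]
Op 2: conn=34 S1=24 S2=24 S3=24 S4=47 blocked=[]
Op 3: conn=34 S1=24 S2=31 S3=24 S4=47 blocked=[]
Op 4: conn=53 S1=24 S2=31 S3=24 S4=47 blocked=[]
Op 5: conn=39 S1=10 S2=31 S3=24 S4=47 blocked=[]
Op 6: conn=22 S1=-7 S2=31 S3=24 S4=47 blocked=[1]
Op 7: conn=2 S1=-27 S2=31 S3=24 S4=47 blocked=[1]
Op 8: conn=22 S1=-27 S2=31 S3=24 S4=47 blocked=[1]
Op 9: conn=22 S1=-27 S2=31 S3=24 S4=67 blocked=[1]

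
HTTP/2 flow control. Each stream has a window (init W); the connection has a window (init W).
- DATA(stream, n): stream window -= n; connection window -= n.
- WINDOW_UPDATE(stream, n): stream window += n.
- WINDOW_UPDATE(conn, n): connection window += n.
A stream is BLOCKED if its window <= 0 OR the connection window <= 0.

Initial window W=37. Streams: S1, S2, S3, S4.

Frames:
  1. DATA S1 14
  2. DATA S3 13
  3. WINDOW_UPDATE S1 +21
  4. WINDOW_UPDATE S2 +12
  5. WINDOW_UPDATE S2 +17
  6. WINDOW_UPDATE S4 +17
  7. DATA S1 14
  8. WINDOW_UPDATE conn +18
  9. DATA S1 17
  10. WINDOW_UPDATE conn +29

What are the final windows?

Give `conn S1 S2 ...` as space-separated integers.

Answer: 26 13 66 24 54

Derivation:
Op 1: conn=23 S1=23 S2=37 S3=37 S4=37 blocked=[]
Op 2: conn=10 S1=23 S2=37 S3=24 S4=37 blocked=[]
Op 3: conn=10 S1=44 S2=37 S3=24 S4=37 blocked=[]
Op 4: conn=10 S1=44 S2=49 S3=24 S4=37 blocked=[]
Op 5: conn=10 S1=44 S2=66 S3=24 S4=37 blocked=[]
Op 6: conn=10 S1=44 S2=66 S3=24 S4=54 blocked=[]
Op 7: conn=-4 S1=30 S2=66 S3=24 S4=54 blocked=[1, 2, 3, 4]
Op 8: conn=14 S1=30 S2=66 S3=24 S4=54 blocked=[]
Op 9: conn=-3 S1=13 S2=66 S3=24 S4=54 blocked=[1, 2, 3, 4]
Op 10: conn=26 S1=13 S2=66 S3=24 S4=54 blocked=[]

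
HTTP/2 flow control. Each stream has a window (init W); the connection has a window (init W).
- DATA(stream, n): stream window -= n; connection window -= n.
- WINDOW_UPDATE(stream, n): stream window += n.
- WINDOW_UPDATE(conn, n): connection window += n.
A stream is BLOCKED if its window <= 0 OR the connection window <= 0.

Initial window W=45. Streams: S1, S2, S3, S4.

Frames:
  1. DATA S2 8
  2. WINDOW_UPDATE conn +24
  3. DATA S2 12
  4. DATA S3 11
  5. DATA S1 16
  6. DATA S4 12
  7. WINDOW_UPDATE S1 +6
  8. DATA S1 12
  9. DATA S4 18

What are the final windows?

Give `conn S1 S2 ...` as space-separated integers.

Op 1: conn=37 S1=45 S2=37 S3=45 S4=45 blocked=[]
Op 2: conn=61 S1=45 S2=37 S3=45 S4=45 blocked=[]
Op 3: conn=49 S1=45 S2=25 S3=45 S4=45 blocked=[]
Op 4: conn=38 S1=45 S2=25 S3=34 S4=45 blocked=[]
Op 5: conn=22 S1=29 S2=25 S3=34 S4=45 blocked=[]
Op 6: conn=10 S1=29 S2=25 S3=34 S4=33 blocked=[]
Op 7: conn=10 S1=35 S2=25 S3=34 S4=33 blocked=[]
Op 8: conn=-2 S1=23 S2=25 S3=34 S4=33 blocked=[1, 2, 3, 4]
Op 9: conn=-20 S1=23 S2=25 S3=34 S4=15 blocked=[1, 2, 3, 4]

Answer: -20 23 25 34 15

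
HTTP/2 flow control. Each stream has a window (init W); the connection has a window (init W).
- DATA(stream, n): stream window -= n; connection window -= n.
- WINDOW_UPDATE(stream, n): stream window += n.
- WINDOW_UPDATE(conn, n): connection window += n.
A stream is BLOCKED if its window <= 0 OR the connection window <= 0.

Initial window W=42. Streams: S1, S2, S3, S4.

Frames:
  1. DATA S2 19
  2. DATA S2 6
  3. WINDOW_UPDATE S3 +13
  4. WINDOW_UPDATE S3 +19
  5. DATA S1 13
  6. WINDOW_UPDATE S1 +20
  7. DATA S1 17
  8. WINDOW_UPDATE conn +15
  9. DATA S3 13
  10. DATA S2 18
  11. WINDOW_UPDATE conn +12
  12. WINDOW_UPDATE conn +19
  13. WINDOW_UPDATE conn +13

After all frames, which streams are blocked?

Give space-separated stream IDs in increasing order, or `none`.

Op 1: conn=23 S1=42 S2=23 S3=42 S4=42 blocked=[]
Op 2: conn=17 S1=42 S2=17 S3=42 S4=42 blocked=[]
Op 3: conn=17 S1=42 S2=17 S3=55 S4=42 blocked=[]
Op 4: conn=17 S1=42 S2=17 S3=74 S4=42 blocked=[]
Op 5: conn=4 S1=29 S2=17 S3=74 S4=42 blocked=[]
Op 6: conn=4 S1=49 S2=17 S3=74 S4=42 blocked=[]
Op 7: conn=-13 S1=32 S2=17 S3=74 S4=42 blocked=[1, 2, 3, 4]
Op 8: conn=2 S1=32 S2=17 S3=74 S4=42 blocked=[]
Op 9: conn=-11 S1=32 S2=17 S3=61 S4=42 blocked=[1, 2, 3, 4]
Op 10: conn=-29 S1=32 S2=-1 S3=61 S4=42 blocked=[1, 2, 3, 4]
Op 11: conn=-17 S1=32 S2=-1 S3=61 S4=42 blocked=[1, 2, 3, 4]
Op 12: conn=2 S1=32 S2=-1 S3=61 S4=42 blocked=[2]
Op 13: conn=15 S1=32 S2=-1 S3=61 S4=42 blocked=[2]

Answer: S2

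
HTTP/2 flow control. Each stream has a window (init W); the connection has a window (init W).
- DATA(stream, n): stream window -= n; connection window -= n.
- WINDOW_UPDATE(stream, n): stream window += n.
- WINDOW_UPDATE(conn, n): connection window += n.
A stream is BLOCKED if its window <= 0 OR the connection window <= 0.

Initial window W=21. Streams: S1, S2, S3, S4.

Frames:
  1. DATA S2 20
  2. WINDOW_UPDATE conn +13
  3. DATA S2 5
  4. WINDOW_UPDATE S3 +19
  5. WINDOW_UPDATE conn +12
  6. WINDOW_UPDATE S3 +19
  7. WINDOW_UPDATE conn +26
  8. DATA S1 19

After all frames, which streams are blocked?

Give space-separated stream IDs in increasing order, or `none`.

Op 1: conn=1 S1=21 S2=1 S3=21 S4=21 blocked=[]
Op 2: conn=14 S1=21 S2=1 S3=21 S4=21 blocked=[]
Op 3: conn=9 S1=21 S2=-4 S3=21 S4=21 blocked=[2]
Op 4: conn=9 S1=21 S2=-4 S3=40 S4=21 blocked=[2]
Op 5: conn=21 S1=21 S2=-4 S3=40 S4=21 blocked=[2]
Op 6: conn=21 S1=21 S2=-4 S3=59 S4=21 blocked=[2]
Op 7: conn=47 S1=21 S2=-4 S3=59 S4=21 blocked=[2]
Op 8: conn=28 S1=2 S2=-4 S3=59 S4=21 blocked=[2]

Answer: S2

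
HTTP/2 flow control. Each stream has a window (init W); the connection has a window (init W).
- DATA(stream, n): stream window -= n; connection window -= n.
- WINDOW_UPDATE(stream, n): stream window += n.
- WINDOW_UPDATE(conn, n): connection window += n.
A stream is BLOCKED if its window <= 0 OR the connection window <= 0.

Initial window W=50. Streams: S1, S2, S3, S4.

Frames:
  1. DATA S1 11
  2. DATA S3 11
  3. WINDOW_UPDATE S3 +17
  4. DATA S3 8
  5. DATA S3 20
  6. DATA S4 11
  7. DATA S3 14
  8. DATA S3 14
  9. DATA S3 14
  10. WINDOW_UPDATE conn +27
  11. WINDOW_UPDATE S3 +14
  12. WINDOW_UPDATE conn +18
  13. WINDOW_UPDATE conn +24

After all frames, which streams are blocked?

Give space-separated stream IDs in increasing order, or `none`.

Answer: S3

Derivation:
Op 1: conn=39 S1=39 S2=50 S3=50 S4=50 blocked=[]
Op 2: conn=28 S1=39 S2=50 S3=39 S4=50 blocked=[]
Op 3: conn=28 S1=39 S2=50 S3=56 S4=50 blocked=[]
Op 4: conn=20 S1=39 S2=50 S3=48 S4=50 blocked=[]
Op 5: conn=0 S1=39 S2=50 S3=28 S4=50 blocked=[1, 2, 3, 4]
Op 6: conn=-11 S1=39 S2=50 S3=28 S4=39 blocked=[1, 2, 3, 4]
Op 7: conn=-25 S1=39 S2=50 S3=14 S4=39 blocked=[1, 2, 3, 4]
Op 8: conn=-39 S1=39 S2=50 S3=0 S4=39 blocked=[1, 2, 3, 4]
Op 9: conn=-53 S1=39 S2=50 S3=-14 S4=39 blocked=[1, 2, 3, 4]
Op 10: conn=-26 S1=39 S2=50 S3=-14 S4=39 blocked=[1, 2, 3, 4]
Op 11: conn=-26 S1=39 S2=50 S3=0 S4=39 blocked=[1, 2, 3, 4]
Op 12: conn=-8 S1=39 S2=50 S3=0 S4=39 blocked=[1, 2, 3, 4]
Op 13: conn=16 S1=39 S2=50 S3=0 S4=39 blocked=[3]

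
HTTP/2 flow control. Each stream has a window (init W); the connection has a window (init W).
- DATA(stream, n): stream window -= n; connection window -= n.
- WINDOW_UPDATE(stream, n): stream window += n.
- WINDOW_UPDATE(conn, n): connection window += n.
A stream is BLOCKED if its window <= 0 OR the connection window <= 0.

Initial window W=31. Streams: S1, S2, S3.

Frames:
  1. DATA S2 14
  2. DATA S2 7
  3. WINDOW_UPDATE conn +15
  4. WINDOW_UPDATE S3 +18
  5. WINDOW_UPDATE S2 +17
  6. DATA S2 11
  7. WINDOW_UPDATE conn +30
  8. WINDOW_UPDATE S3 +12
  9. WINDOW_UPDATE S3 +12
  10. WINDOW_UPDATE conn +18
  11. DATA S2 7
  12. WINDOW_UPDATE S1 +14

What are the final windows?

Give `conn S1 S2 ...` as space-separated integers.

Op 1: conn=17 S1=31 S2=17 S3=31 blocked=[]
Op 2: conn=10 S1=31 S2=10 S3=31 blocked=[]
Op 3: conn=25 S1=31 S2=10 S3=31 blocked=[]
Op 4: conn=25 S1=31 S2=10 S3=49 blocked=[]
Op 5: conn=25 S1=31 S2=27 S3=49 blocked=[]
Op 6: conn=14 S1=31 S2=16 S3=49 blocked=[]
Op 7: conn=44 S1=31 S2=16 S3=49 blocked=[]
Op 8: conn=44 S1=31 S2=16 S3=61 blocked=[]
Op 9: conn=44 S1=31 S2=16 S3=73 blocked=[]
Op 10: conn=62 S1=31 S2=16 S3=73 blocked=[]
Op 11: conn=55 S1=31 S2=9 S3=73 blocked=[]
Op 12: conn=55 S1=45 S2=9 S3=73 blocked=[]

Answer: 55 45 9 73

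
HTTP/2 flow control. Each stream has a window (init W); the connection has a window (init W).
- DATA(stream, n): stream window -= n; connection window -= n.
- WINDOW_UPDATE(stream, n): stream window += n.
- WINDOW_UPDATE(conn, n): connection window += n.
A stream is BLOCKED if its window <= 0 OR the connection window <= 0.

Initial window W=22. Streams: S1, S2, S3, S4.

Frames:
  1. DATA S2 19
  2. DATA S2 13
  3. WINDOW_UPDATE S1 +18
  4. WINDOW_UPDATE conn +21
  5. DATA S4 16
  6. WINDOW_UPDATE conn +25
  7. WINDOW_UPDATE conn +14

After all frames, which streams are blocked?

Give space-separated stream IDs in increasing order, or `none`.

Op 1: conn=3 S1=22 S2=3 S3=22 S4=22 blocked=[]
Op 2: conn=-10 S1=22 S2=-10 S3=22 S4=22 blocked=[1, 2, 3, 4]
Op 3: conn=-10 S1=40 S2=-10 S3=22 S4=22 blocked=[1, 2, 3, 4]
Op 4: conn=11 S1=40 S2=-10 S3=22 S4=22 blocked=[2]
Op 5: conn=-5 S1=40 S2=-10 S3=22 S4=6 blocked=[1, 2, 3, 4]
Op 6: conn=20 S1=40 S2=-10 S3=22 S4=6 blocked=[2]
Op 7: conn=34 S1=40 S2=-10 S3=22 S4=6 blocked=[2]

Answer: S2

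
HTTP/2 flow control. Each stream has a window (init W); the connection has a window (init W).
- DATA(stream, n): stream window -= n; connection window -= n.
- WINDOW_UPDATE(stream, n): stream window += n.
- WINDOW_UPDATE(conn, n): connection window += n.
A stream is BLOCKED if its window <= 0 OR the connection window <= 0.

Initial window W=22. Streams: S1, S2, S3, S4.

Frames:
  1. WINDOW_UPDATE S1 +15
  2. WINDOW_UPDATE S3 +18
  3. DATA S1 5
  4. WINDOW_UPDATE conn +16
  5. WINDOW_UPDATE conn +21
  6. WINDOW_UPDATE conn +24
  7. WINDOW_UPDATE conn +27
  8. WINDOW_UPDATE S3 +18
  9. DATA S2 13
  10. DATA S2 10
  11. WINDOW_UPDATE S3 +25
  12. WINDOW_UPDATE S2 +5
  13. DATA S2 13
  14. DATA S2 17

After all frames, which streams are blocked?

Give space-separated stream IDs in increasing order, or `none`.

Answer: S2

Derivation:
Op 1: conn=22 S1=37 S2=22 S3=22 S4=22 blocked=[]
Op 2: conn=22 S1=37 S2=22 S3=40 S4=22 blocked=[]
Op 3: conn=17 S1=32 S2=22 S3=40 S4=22 blocked=[]
Op 4: conn=33 S1=32 S2=22 S3=40 S4=22 blocked=[]
Op 5: conn=54 S1=32 S2=22 S3=40 S4=22 blocked=[]
Op 6: conn=78 S1=32 S2=22 S3=40 S4=22 blocked=[]
Op 7: conn=105 S1=32 S2=22 S3=40 S4=22 blocked=[]
Op 8: conn=105 S1=32 S2=22 S3=58 S4=22 blocked=[]
Op 9: conn=92 S1=32 S2=9 S3=58 S4=22 blocked=[]
Op 10: conn=82 S1=32 S2=-1 S3=58 S4=22 blocked=[2]
Op 11: conn=82 S1=32 S2=-1 S3=83 S4=22 blocked=[2]
Op 12: conn=82 S1=32 S2=4 S3=83 S4=22 blocked=[]
Op 13: conn=69 S1=32 S2=-9 S3=83 S4=22 blocked=[2]
Op 14: conn=52 S1=32 S2=-26 S3=83 S4=22 blocked=[2]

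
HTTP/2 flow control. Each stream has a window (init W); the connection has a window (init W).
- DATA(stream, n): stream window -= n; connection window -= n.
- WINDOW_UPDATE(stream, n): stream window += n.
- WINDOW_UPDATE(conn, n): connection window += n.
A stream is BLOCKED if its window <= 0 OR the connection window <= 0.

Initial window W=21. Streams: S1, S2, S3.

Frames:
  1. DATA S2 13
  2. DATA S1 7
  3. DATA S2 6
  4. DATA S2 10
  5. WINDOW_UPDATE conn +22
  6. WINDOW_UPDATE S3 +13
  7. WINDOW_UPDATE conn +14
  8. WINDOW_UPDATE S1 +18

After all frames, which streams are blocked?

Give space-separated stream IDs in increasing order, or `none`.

Op 1: conn=8 S1=21 S2=8 S3=21 blocked=[]
Op 2: conn=1 S1=14 S2=8 S3=21 blocked=[]
Op 3: conn=-5 S1=14 S2=2 S3=21 blocked=[1, 2, 3]
Op 4: conn=-15 S1=14 S2=-8 S3=21 blocked=[1, 2, 3]
Op 5: conn=7 S1=14 S2=-8 S3=21 blocked=[2]
Op 6: conn=7 S1=14 S2=-8 S3=34 blocked=[2]
Op 7: conn=21 S1=14 S2=-8 S3=34 blocked=[2]
Op 8: conn=21 S1=32 S2=-8 S3=34 blocked=[2]

Answer: S2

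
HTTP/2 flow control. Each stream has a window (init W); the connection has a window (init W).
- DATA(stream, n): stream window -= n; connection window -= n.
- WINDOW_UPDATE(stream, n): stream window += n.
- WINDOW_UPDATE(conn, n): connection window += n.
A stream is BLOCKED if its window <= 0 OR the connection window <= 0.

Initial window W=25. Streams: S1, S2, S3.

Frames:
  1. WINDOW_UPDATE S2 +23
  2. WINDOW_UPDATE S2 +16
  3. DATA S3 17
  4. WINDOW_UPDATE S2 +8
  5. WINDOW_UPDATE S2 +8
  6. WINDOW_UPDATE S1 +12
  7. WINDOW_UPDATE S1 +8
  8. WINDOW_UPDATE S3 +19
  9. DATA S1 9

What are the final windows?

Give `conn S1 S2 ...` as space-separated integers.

Op 1: conn=25 S1=25 S2=48 S3=25 blocked=[]
Op 2: conn=25 S1=25 S2=64 S3=25 blocked=[]
Op 3: conn=8 S1=25 S2=64 S3=8 blocked=[]
Op 4: conn=8 S1=25 S2=72 S3=8 blocked=[]
Op 5: conn=8 S1=25 S2=80 S3=8 blocked=[]
Op 6: conn=8 S1=37 S2=80 S3=8 blocked=[]
Op 7: conn=8 S1=45 S2=80 S3=8 blocked=[]
Op 8: conn=8 S1=45 S2=80 S3=27 blocked=[]
Op 9: conn=-1 S1=36 S2=80 S3=27 blocked=[1, 2, 3]

Answer: -1 36 80 27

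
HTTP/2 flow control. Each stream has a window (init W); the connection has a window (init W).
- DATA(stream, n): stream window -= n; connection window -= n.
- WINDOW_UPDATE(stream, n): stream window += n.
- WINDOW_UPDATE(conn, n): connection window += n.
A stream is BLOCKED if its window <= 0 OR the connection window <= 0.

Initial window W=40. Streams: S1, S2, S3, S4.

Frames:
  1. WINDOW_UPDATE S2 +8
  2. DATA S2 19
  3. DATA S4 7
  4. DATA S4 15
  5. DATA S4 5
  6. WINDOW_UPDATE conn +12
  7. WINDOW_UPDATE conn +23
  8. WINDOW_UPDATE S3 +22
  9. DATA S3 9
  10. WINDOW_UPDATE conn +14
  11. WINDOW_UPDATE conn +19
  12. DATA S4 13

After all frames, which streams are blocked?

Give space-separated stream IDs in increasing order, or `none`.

Answer: S4

Derivation:
Op 1: conn=40 S1=40 S2=48 S3=40 S4=40 blocked=[]
Op 2: conn=21 S1=40 S2=29 S3=40 S4=40 blocked=[]
Op 3: conn=14 S1=40 S2=29 S3=40 S4=33 blocked=[]
Op 4: conn=-1 S1=40 S2=29 S3=40 S4=18 blocked=[1, 2, 3, 4]
Op 5: conn=-6 S1=40 S2=29 S3=40 S4=13 blocked=[1, 2, 3, 4]
Op 6: conn=6 S1=40 S2=29 S3=40 S4=13 blocked=[]
Op 7: conn=29 S1=40 S2=29 S3=40 S4=13 blocked=[]
Op 8: conn=29 S1=40 S2=29 S3=62 S4=13 blocked=[]
Op 9: conn=20 S1=40 S2=29 S3=53 S4=13 blocked=[]
Op 10: conn=34 S1=40 S2=29 S3=53 S4=13 blocked=[]
Op 11: conn=53 S1=40 S2=29 S3=53 S4=13 blocked=[]
Op 12: conn=40 S1=40 S2=29 S3=53 S4=0 blocked=[4]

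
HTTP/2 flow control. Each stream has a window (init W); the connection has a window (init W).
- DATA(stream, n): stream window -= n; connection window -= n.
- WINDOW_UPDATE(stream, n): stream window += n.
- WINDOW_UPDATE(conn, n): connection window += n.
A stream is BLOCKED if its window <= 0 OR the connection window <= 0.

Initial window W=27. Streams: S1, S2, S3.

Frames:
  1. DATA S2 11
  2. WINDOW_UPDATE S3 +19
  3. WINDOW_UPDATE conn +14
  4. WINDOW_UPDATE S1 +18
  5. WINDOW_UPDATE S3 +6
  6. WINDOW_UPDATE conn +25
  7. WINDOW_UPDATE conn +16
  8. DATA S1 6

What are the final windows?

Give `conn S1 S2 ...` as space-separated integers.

Answer: 65 39 16 52

Derivation:
Op 1: conn=16 S1=27 S2=16 S3=27 blocked=[]
Op 2: conn=16 S1=27 S2=16 S3=46 blocked=[]
Op 3: conn=30 S1=27 S2=16 S3=46 blocked=[]
Op 4: conn=30 S1=45 S2=16 S3=46 blocked=[]
Op 5: conn=30 S1=45 S2=16 S3=52 blocked=[]
Op 6: conn=55 S1=45 S2=16 S3=52 blocked=[]
Op 7: conn=71 S1=45 S2=16 S3=52 blocked=[]
Op 8: conn=65 S1=39 S2=16 S3=52 blocked=[]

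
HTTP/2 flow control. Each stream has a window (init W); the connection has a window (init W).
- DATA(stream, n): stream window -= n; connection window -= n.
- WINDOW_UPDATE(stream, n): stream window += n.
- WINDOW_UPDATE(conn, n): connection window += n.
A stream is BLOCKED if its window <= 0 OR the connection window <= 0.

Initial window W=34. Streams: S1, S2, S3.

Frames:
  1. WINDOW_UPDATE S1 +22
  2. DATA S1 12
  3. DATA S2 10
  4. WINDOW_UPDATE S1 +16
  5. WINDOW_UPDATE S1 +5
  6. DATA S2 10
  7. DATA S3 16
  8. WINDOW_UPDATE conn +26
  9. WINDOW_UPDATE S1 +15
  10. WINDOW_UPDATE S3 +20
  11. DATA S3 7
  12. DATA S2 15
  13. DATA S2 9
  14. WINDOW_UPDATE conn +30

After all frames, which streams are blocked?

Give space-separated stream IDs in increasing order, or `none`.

Answer: S2

Derivation:
Op 1: conn=34 S1=56 S2=34 S3=34 blocked=[]
Op 2: conn=22 S1=44 S2=34 S3=34 blocked=[]
Op 3: conn=12 S1=44 S2=24 S3=34 blocked=[]
Op 4: conn=12 S1=60 S2=24 S3=34 blocked=[]
Op 5: conn=12 S1=65 S2=24 S3=34 blocked=[]
Op 6: conn=2 S1=65 S2=14 S3=34 blocked=[]
Op 7: conn=-14 S1=65 S2=14 S3=18 blocked=[1, 2, 3]
Op 8: conn=12 S1=65 S2=14 S3=18 blocked=[]
Op 9: conn=12 S1=80 S2=14 S3=18 blocked=[]
Op 10: conn=12 S1=80 S2=14 S3=38 blocked=[]
Op 11: conn=5 S1=80 S2=14 S3=31 blocked=[]
Op 12: conn=-10 S1=80 S2=-1 S3=31 blocked=[1, 2, 3]
Op 13: conn=-19 S1=80 S2=-10 S3=31 blocked=[1, 2, 3]
Op 14: conn=11 S1=80 S2=-10 S3=31 blocked=[2]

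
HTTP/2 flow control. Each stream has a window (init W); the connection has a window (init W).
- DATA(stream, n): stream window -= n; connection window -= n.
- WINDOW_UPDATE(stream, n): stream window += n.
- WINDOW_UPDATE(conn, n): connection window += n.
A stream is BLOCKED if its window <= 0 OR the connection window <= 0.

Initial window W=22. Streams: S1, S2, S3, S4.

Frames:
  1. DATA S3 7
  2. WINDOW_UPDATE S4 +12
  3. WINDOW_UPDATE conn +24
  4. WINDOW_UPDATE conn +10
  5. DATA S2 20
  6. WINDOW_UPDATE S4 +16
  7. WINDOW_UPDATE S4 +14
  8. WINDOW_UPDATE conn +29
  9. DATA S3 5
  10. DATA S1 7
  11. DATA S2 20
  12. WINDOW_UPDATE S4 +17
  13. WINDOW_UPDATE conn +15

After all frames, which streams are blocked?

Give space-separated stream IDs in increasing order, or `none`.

Op 1: conn=15 S1=22 S2=22 S3=15 S4=22 blocked=[]
Op 2: conn=15 S1=22 S2=22 S3=15 S4=34 blocked=[]
Op 3: conn=39 S1=22 S2=22 S3=15 S4=34 blocked=[]
Op 4: conn=49 S1=22 S2=22 S3=15 S4=34 blocked=[]
Op 5: conn=29 S1=22 S2=2 S3=15 S4=34 blocked=[]
Op 6: conn=29 S1=22 S2=2 S3=15 S4=50 blocked=[]
Op 7: conn=29 S1=22 S2=2 S3=15 S4=64 blocked=[]
Op 8: conn=58 S1=22 S2=2 S3=15 S4=64 blocked=[]
Op 9: conn=53 S1=22 S2=2 S3=10 S4=64 blocked=[]
Op 10: conn=46 S1=15 S2=2 S3=10 S4=64 blocked=[]
Op 11: conn=26 S1=15 S2=-18 S3=10 S4=64 blocked=[2]
Op 12: conn=26 S1=15 S2=-18 S3=10 S4=81 blocked=[2]
Op 13: conn=41 S1=15 S2=-18 S3=10 S4=81 blocked=[2]

Answer: S2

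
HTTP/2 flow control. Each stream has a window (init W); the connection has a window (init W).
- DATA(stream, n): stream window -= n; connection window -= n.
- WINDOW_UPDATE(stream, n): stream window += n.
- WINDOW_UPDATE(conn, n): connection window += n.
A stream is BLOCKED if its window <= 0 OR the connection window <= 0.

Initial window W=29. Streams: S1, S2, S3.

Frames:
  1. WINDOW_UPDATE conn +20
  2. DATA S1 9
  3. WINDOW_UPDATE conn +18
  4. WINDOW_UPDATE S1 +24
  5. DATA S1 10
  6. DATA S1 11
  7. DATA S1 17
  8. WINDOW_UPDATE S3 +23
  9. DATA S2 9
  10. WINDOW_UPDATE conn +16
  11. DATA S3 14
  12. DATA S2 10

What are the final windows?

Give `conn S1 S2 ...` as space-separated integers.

Op 1: conn=49 S1=29 S2=29 S3=29 blocked=[]
Op 2: conn=40 S1=20 S2=29 S3=29 blocked=[]
Op 3: conn=58 S1=20 S2=29 S3=29 blocked=[]
Op 4: conn=58 S1=44 S2=29 S3=29 blocked=[]
Op 5: conn=48 S1=34 S2=29 S3=29 blocked=[]
Op 6: conn=37 S1=23 S2=29 S3=29 blocked=[]
Op 7: conn=20 S1=6 S2=29 S3=29 blocked=[]
Op 8: conn=20 S1=6 S2=29 S3=52 blocked=[]
Op 9: conn=11 S1=6 S2=20 S3=52 blocked=[]
Op 10: conn=27 S1=6 S2=20 S3=52 blocked=[]
Op 11: conn=13 S1=6 S2=20 S3=38 blocked=[]
Op 12: conn=3 S1=6 S2=10 S3=38 blocked=[]

Answer: 3 6 10 38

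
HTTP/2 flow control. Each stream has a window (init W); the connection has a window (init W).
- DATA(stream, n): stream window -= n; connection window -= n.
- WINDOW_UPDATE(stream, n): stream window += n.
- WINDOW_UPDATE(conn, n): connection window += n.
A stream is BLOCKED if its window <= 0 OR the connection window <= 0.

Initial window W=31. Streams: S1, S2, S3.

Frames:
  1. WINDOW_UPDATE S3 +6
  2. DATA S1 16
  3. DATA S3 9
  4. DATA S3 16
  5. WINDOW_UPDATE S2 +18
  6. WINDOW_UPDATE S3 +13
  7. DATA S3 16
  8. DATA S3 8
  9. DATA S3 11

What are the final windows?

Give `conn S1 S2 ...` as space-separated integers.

Answer: -45 15 49 -10

Derivation:
Op 1: conn=31 S1=31 S2=31 S3=37 blocked=[]
Op 2: conn=15 S1=15 S2=31 S3=37 blocked=[]
Op 3: conn=6 S1=15 S2=31 S3=28 blocked=[]
Op 4: conn=-10 S1=15 S2=31 S3=12 blocked=[1, 2, 3]
Op 5: conn=-10 S1=15 S2=49 S3=12 blocked=[1, 2, 3]
Op 6: conn=-10 S1=15 S2=49 S3=25 blocked=[1, 2, 3]
Op 7: conn=-26 S1=15 S2=49 S3=9 blocked=[1, 2, 3]
Op 8: conn=-34 S1=15 S2=49 S3=1 blocked=[1, 2, 3]
Op 9: conn=-45 S1=15 S2=49 S3=-10 blocked=[1, 2, 3]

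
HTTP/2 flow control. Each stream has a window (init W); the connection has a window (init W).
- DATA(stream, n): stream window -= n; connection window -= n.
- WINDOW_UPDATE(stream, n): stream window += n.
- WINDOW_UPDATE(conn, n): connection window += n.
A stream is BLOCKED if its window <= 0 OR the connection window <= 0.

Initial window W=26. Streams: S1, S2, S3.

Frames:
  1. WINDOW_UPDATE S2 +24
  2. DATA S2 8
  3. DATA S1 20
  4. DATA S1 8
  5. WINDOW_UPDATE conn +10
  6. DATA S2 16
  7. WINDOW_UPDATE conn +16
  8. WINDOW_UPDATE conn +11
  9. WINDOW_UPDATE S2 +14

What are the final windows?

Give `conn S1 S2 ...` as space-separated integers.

Op 1: conn=26 S1=26 S2=50 S3=26 blocked=[]
Op 2: conn=18 S1=26 S2=42 S3=26 blocked=[]
Op 3: conn=-2 S1=6 S2=42 S3=26 blocked=[1, 2, 3]
Op 4: conn=-10 S1=-2 S2=42 S3=26 blocked=[1, 2, 3]
Op 5: conn=0 S1=-2 S2=42 S3=26 blocked=[1, 2, 3]
Op 6: conn=-16 S1=-2 S2=26 S3=26 blocked=[1, 2, 3]
Op 7: conn=0 S1=-2 S2=26 S3=26 blocked=[1, 2, 3]
Op 8: conn=11 S1=-2 S2=26 S3=26 blocked=[1]
Op 9: conn=11 S1=-2 S2=40 S3=26 blocked=[1]

Answer: 11 -2 40 26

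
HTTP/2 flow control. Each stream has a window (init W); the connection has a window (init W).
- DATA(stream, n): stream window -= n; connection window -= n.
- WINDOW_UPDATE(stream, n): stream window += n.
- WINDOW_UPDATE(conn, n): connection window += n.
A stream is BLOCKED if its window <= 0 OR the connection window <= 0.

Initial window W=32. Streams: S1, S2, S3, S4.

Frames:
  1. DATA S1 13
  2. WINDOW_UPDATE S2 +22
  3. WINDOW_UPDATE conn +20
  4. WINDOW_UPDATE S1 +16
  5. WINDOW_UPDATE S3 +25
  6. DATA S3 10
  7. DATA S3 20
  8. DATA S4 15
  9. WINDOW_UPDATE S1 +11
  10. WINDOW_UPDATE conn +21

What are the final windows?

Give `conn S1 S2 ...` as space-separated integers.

Answer: 15 46 54 27 17

Derivation:
Op 1: conn=19 S1=19 S2=32 S3=32 S4=32 blocked=[]
Op 2: conn=19 S1=19 S2=54 S3=32 S4=32 blocked=[]
Op 3: conn=39 S1=19 S2=54 S3=32 S4=32 blocked=[]
Op 4: conn=39 S1=35 S2=54 S3=32 S4=32 blocked=[]
Op 5: conn=39 S1=35 S2=54 S3=57 S4=32 blocked=[]
Op 6: conn=29 S1=35 S2=54 S3=47 S4=32 blocked=[]
Op 7: conn=9 S1=35 S2=54 S3=27 S4=32 blocked=[]
Op 8: conn=-6 S1=35 S2=54 S3=27 S4=17 blocked=[1, 2, 3, 4]
Op 9: conn=-6 S1=46 S2=54 S3=27 S4=17 blocked=[1, 2, 3, 4]
Op 10: conn=15 S1=46 S2=54 S3=27 S4=17 blocked=[]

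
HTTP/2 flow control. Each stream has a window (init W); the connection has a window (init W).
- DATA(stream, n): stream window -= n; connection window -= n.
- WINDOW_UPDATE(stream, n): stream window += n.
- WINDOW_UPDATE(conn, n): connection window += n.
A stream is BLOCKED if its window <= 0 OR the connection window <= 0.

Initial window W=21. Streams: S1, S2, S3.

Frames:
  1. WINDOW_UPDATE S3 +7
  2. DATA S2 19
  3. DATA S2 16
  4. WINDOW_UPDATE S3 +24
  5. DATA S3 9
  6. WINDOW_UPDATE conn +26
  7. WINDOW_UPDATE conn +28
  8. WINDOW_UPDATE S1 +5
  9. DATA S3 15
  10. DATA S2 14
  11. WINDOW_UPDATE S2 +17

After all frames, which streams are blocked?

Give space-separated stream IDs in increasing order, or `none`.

Answer: S2

Derivation:
Op 1: conn=21 S1=21 S2=21 S3=28 blocked=[]
Op 2: conn=2 S1=21 S2=2 S3=28 blocked=[]
Op 3: conn=-14 S1=21 S2=-14 S3=28 blocked=[1, 2, 3]
Op 4: conn=-14 S1=21 S2=-14 S3=52 blocked=[1, 2, 3]
Op 5: conn=-23 S1=21 S2=-14 S3=43 blocked=[1, 2, 3]
Op 6: conn=3 S1=21 S2=-14 S3=43 blocked=[2]
Op 7: conn=31 S1=21 S2=-14 S3=43 blocked=[2]
Op 8: conn=31 S1=26 S2=-14 S3=43 blocked=[2]
Op 9: conn=16 S1=26 S2=-14 S3=28 blocked=[2]
Op 10: conn=2 S1=26 S2=-28 S3=28 blocked=[2]
Op 11: conn=2 S1=26 S2=-11 S3=28 blocked=[2]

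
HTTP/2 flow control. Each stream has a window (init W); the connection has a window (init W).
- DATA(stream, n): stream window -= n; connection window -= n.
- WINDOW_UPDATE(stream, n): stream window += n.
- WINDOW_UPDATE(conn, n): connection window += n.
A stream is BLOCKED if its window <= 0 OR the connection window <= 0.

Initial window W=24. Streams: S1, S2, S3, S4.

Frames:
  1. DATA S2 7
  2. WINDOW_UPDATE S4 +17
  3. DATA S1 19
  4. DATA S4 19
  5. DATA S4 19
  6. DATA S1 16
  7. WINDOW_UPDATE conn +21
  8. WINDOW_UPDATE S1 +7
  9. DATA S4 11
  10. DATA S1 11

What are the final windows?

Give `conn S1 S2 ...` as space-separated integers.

Answer: -57 -15 17 24 -8

Derivation:
Op 1: conn=17 S1=24 S2=17 S3=24 S4=24 blocked=[]
Op 2: conn=17 S1=24 S2=17 S3=24 S4=41 blocked=[]
Op 3: conn=-2 S1=5 S2=17 S3=24 S4=41 blocked=[1, 2, 3, 4]
Op 4: conn=-21 S1=5 S2=17 S3=24 S4=22 blocked=[1, 2, 3, 4]
Op 5: conn=-40 S1=5 S2=17 S3=24 S4=3 blocked=[1, 2, 3, 4]
Op 6: conn=-56 S1=-11 S2=17 S3=24 S4=3 blocked=[1, 2, 3, 4]
Op 7: conn=-35 S1=-11 S2=17 S3=24 S4=3 blocked=[1, 2, 3, 4]
Op 8: conn=-35 S1=-4 S2=17 S3=24 S4=3 blocked=[1, 2, 3, 4]
Op 9: conn=-46 S1=-4 S2=17 S3=24 S4=-8 blocked=[1, 2, 3, 4]
Op 10: conn=-57 S1=-15 S2=17 S3=24 S4=-8 blocked=[1, 2, 3, 4]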